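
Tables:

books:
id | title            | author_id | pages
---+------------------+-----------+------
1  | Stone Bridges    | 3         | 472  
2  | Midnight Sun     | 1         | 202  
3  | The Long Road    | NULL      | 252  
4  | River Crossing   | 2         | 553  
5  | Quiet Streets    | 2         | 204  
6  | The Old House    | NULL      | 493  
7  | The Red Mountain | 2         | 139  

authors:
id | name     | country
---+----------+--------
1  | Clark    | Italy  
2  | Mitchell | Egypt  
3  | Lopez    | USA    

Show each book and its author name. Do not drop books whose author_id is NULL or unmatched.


LEFT JOIN keeps every row from books (the left table); where author_id has no match in authors, the author columns become NULL. Walk through each book:
  - book 1 (Stone Bridges): author_id=3 -> matches Lopez
  - book 2 (Midnight Sun): author_id=1 -> matches Clark
  - book 3 (The Long Road): author_id=NULL, no match -> kept with NULL
  - book 4 (River Crossing): author_id=2 -> matches Mitchell
  - book 5 (Quiet Streets): author_id=2 -> matches Mitchell
  - book 6 (The Old House): author_id=NULL, no match -> kept with NULL
  - book 7 (The Red Mountain): author_id=2 -> matches Mitchell
All 7 rows appear; 2 have NULL author.

SQL:
SELECT a.title, b.name AS author
FROM books a
LEFT JOIN authors b ON a.author_id = b.id

Result:
title            | author  
-----------------+---------
Stone Bridges    | Lopez   
Midnight Sun     | Clark   
The Long Road    | NULL    
River Crossing   | Mitchell
Quiet Streets    | Mitchell
The Old House    | NULL    
The Red Mountain | Mitchell


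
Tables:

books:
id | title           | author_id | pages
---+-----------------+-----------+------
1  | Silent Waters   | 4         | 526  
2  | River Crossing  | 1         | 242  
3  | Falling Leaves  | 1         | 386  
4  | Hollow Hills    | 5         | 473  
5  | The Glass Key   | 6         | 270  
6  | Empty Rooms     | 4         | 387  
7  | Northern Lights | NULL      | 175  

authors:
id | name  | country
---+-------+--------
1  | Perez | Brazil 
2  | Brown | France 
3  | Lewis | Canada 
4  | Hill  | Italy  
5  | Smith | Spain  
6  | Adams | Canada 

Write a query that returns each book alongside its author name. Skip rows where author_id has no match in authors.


INNER JOIN keeps only books rows whose author_id matches an id in authors. Walk through each book:
  - book 1 (Silent Waters): author_id=4 -> matches Hill
  - book 2 (River Crossing): author_id=1 -> matches Perez
  - book 3 (Falling Leaves): author_id=1 -> matches Perez
  - book 4 (Hollow Hills): author_id=5 -> matches Smith
  - book 5 (The Glass Key): author_id=6 -> matches Adams
  - book 6 (Empty Rooms): author_id=4 -> matches Hill
  - book 7 (Northern Lights): author_id=NULL, no match -> dropped
So 1 of 7 rows is dropped.

SQL:
SELECT a.title, b.name AS author
FROM books a
INNER JOIN authors b ON a.author_id = b.id

Result:
title          | author
---------------+-------
Silent Waters  | Hill  
River Crossing | Perez 
Falling Leaves | Perez 
Hollow Hills   | Smith 
The Glass Key  | Adams 
Empty Rooms    | Hill  


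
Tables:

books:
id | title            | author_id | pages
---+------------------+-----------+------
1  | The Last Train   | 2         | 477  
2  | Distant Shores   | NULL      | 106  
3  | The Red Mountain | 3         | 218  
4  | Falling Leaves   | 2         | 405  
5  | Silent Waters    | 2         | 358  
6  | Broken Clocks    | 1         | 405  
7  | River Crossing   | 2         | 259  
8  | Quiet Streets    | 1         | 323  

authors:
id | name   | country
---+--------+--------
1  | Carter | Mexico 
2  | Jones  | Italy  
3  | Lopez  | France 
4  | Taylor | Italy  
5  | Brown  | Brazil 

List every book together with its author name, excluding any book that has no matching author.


INNER JOIN keeps only books rows whose author_id matches an id in authors. Walk through each book:
  - book 1 (The Last Train): author_id=2 -> matches Jones
  - book 2 (Distant Shores): author_id=NULL, no match -> dropped
  - book 3 (The Red Mountain): author_id=3 -> matches Lopez
  - book 4 (Falling Leaves): author_id=2 -> matches Jones
  - book 5 (Silent Waters): author_id=2 -> matches Jones
  - book 6 (Broken Clocks): author_id=1 -> matches Carter
  - book 7 (River Crossing): author_id=2 -> matches Jones
  - book 8 (Quiet Streets): author_id=1 -> matches Carter
So 1 of 8 rows is dropped.

SQL:
SELECT a.title, b.name AS author
FROM books a
INNER JOIN authors b ON a.author_id = b.id

Result:
title            | author
-----------------+-------
The Last Train   | Jones 
The Red Mountain | Lopez 
Falling Leaves   | Jones 
Silent Waters    | Jones 
Broken Clocks    | Carter
River Crossing   | Jones 
Quiet Streets    | Carter


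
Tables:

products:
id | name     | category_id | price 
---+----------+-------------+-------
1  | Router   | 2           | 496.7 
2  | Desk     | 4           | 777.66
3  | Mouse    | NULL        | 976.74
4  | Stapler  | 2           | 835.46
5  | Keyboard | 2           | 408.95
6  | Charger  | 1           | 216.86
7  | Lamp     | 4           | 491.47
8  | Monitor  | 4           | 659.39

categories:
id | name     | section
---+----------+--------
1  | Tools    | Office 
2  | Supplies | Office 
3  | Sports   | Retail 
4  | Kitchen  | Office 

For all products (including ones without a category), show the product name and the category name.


LEFT JOIN keeps every row from products (the left table); where category_id has no match in categories, the category columns become NULL. Walk through each product:
  - product 1 (Router): category_id=2 -> matches Supplies
  - product 2 (Desk): category_id=4 -> matches Kitchen
  - product 3 (Mouse): category_id=NULL, no match -> kept with NULL
  - product 4 (Stapler): category_id=2 -> matches Supplies
  - product 5 (Keyboard): category_id=2 -> matches Supplies
  - product 6 (Charger): category_id=1 -> matches Tools
  - product 7 (Lamp): category_id=4 -> matches Kitchen
  - product 8 (Monitor): category_id=4 -> matches Kitchen
All 8 rows appear; 1 has NULL category.

SQL:
SELECT a.name, b.name AS category
FROM products a
LEFT JOIN categories b ON a.category_id = b.id

Result:
name     | category
---------+---------
Router   | Supplies
Desk     | Kitchen 
Mouse    | NULL    
Stapler  | Supplies
Keyboard | Supplies
Charger  | Tools   
Lamp     | Kitchen 
Monitor  | Kitchen 


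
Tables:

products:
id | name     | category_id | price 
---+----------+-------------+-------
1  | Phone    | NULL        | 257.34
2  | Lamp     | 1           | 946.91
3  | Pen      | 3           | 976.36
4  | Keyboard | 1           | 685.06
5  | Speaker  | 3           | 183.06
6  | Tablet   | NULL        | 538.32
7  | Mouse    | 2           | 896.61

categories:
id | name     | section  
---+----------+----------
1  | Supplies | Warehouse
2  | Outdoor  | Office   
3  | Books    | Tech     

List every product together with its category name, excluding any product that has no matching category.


INNER JOIN keeps only products rows whose category_id matches an id in categories. Walk through each product:
  - product 1 (Phone): category_id=NULL, no match -> dropped
  - product 2 (Lamp): category_id=1 -> matches Supplies
  - product 3 (Pen): category_id=3 -> matches Books
  - product 4 (Keyboard): category_id=1 -> matches Supplies
  - product 5 (Speaker): category_id=3 -> matches Books
  - product 6 (Tablet): category_id=NULL, no match -> dropped
  - product 7 (Mouse): category_id=2 -> matches Outdoor
So 2 of 7 rows are dropped.

SQL:
SELECT a.name, b.name AS category
FROM products a
INNER JOIN categories b ON a.category_id = b.id

Result:
name     | category
---------+---------
Lamp     | Supplies
Pen      | Books   
Keyboard | Supplies
Speaker  | Books   
Mouse    | Outdoor 


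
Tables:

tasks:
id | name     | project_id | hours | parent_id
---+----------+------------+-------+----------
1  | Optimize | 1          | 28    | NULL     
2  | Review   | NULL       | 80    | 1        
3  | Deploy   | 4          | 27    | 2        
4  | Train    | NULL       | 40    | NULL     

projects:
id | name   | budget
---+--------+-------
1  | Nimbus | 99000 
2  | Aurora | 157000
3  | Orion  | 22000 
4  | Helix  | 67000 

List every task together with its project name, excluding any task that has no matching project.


INNER JOIN keeps only tasks rows whose project_id matches an id in projects. Walk through each task:
  - task 1 (Optimize): project_id=1 -> matches Nimbus
  - task 2 (Review): project_id=NULL, no match -> dropped
  - task 3 (Deploy): project_id=4 -> matches Helix
  - task 4 (Train): project_id=NULL, no match -> dropped
So 2 of 4 rows are dropped.

SQL:
SELECT a.name, b.name AS project
FROM tasks a
INNER JOIN projects b ON a.project_id = b.id

Result:
name     | project
---------+--------
Optimize | Nimbus 
Deploy   | Helix  


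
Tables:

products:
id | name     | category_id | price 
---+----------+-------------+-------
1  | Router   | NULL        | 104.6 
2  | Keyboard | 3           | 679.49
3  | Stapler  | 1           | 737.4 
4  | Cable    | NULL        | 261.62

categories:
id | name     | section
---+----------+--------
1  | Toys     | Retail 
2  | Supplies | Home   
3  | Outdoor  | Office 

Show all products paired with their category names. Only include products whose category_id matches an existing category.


INNER JOIN keeps only products rows whose category_id matches an id in categories. Walk through each product:
  - product 1 (Router): category_id=NULL, no match -> dropped
  - product 2 (Keyboard): category_id=3 -> matches Outdoor
  - product 3 (Stapler): category_id=1 -> matches Toys
  - product 4 (Cable): category_id=NULL, no match -> dropped
So 2 of 4 rows are dropped.

SQL:
SELECT a.name, b.name AS category
FROM products a
INNER JOIN categories b ON a.category_id = b.id

Result:
name     | category
---------+---------
Keyboard | Outdoor 
Stapler  | Toys    


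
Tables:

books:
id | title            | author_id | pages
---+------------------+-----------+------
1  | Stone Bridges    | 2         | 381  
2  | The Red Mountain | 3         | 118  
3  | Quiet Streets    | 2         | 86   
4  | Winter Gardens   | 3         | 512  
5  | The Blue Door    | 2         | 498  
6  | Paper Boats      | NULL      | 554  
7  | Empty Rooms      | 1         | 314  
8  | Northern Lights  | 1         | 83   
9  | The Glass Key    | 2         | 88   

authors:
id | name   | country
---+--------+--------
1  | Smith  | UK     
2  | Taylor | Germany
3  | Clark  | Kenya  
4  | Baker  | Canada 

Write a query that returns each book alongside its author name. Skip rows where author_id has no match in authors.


INNER JOIN keeps only books rows whose author_id matches an id in authors. Walk through each book:
  - book 1 (Stone Bridges): author_id=2 -> matches Taylor
  - book 2 (The Red Mountain): author_id=3 -> matches Clark
  - book 3 (Quiet Streets): author_id=2 -> matches Taylor
  - book 4 (Winter Gardens): author_id=3 -> matches Clark
  - book 5 (The Blue Door): author_id=2 -> matches Taylor
  - book 6 (Paper Boats): author_id=NULL, no match -> dropped
  - book 7 (Empty Rooms): author_id=1 -> matches Smith
  - book 8 (Northern Lights): author_id=1 -> matches Smith
  - book 9 (The Glass Key): author_id=2 -> matches Taylor
So 1 of 9 rows is dropped.

SQL:
SELECT a.title, b.name AS author
FROM books a
INNER JOIN authors b ON a.author_id = b.id

Result:
title            | author
-----------------+-------
Stone Bridges    | Taylor
The Red Mountain | Clark 
Quiet Streets    | Taylor
Winter Gardens   | Clark 
The Blue Door    | Taylor
Empty Rooms      | Smith 
Northern Lights  | Smith 
The Glass Key    | Taylor


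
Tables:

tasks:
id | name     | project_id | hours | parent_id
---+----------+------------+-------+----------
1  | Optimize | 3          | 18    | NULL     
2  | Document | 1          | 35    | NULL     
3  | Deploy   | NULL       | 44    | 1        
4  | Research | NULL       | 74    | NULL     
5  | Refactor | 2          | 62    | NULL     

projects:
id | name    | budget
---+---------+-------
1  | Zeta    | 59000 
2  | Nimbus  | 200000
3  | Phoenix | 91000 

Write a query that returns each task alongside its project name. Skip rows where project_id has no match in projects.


INNER JOIN keeps only tasks rows whose project_id matches an id in projects. Walk through each task:
  - task 1 (Optimize): project_id=3 -> matches Phoenix
  - task 2 (Document): project_id=1 -> matches Zeta
  - task 3 (Deploy): project_id=NULL, no match -> dropped
  - task 4 (Research): project_id=NULL, no match -> dropped
  - task 5 (Refactor): project_id=2 -> matches Nimbus
So 2 of 5 rows are dropped.

SQL:
SELECT a.name, b.name AS project
FROM tasks a
INNER JOIN projects b ON a.project_id = b.id

Result:
name     | project
---------+--------
Optimize | Phoenix
Document | Zeta   
Refactor | Nimbus 


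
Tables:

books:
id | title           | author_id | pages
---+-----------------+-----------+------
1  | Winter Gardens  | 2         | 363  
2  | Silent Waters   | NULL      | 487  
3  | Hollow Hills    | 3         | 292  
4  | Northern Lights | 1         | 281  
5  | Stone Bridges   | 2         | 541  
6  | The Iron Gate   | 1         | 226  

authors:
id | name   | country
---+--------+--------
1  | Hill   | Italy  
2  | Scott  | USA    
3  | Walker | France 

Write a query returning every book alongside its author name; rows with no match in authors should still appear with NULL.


LEFT JOIN keeps every row from books (the left table); where author_id has no match in authors, the author columns become NULL. Walk through each book:
  - book 1 (Winter Gardens): author_id=2 -> matches Scott
  - book 2 (Silent Waters): author_id=NULL, no match -> kept with NULL
  - book 3 (Hollow Hills): author_id=3 -> matches Walker
  - book 4 (Northern Lights): author_id=1 -> matches Hill
  - book 5 (Stone Bridges): author_id=2 -> matches Scott
  - book 6 (The Iron Gate): author_id=1 -> matches Hill
All 6 rows appear; 1 has NULL author.

SQL:
SELECT a.title, b.name AS author
FROM books a
LEFT JOIN authors b ON a.author_id = b.id

Result:
title           | author
----------------+-------
Winter Gardens  | Scott 
Silent Waters   | NULL  
Hollow Hills    | Walker
Northern Lights | Hill  
Stone Bridges   | Scott 
The Iron Gate   | Hill  


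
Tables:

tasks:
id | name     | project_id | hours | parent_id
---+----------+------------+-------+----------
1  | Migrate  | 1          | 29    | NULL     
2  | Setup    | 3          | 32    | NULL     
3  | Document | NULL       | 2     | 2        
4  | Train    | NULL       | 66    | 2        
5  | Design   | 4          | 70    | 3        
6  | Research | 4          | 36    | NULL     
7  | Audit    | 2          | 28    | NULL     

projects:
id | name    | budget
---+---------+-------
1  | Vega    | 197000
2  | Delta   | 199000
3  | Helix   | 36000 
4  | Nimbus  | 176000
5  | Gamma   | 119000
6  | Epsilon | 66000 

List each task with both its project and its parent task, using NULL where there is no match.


Two LEFT JOINs from the same base table tasks: one to projects via project_id, one to tasks itself via parent_id. Both are LEFT so every task is preserved.
Match against projects:
  - task 1 (Migrate): project_id=1 -> matches Vega
  - task 2 (Setup): project_id=3 -> matches Helix
  - task 3 (Document): project_id=NULL, no match -> kept with NULL
  - task 4 (Train): project_id=NULL, no match -> kept with NULL
  - task 5 (Design): project_id=4 -> matches Nimbus
  - task 6 (Research): project_id=4 -> matches Nimbus
  - task 7 (Audit): project_id=2 -> matches Delta
Match against tasks (self):
  - task 1 (Migrate): parent_id=NULL -> NULL
  - task 2 (Setup): parent_id=NULL -> NULL
  - task 3 (Document): parent_id=2 -> Setup
  - task 4 (Train): parent_id=2 -> Setup
  - task 5 (Design): parent_id=3 -> Document
  - task 6 (Research): parent_id=NULL -> NULL
  - task 7 (Audit): parent_id=NULL -> NULL

SQL:
SELECT a.name, b.name AS project, c.name AS parent
FROM tasks a
LEFT JOIN projects b ON a.project_id = b.id
LEFT JOIN tasks c ON a.parent_id = c.id

Result:
name     | project | parent  
---------+---------+---------
Migrate  | Vega    | NULL    
Setup    | Helix   | NULL    
Document | NULL    | Setup   
Train    | NULL    | Setup   
Design   | Nimbus  | Document
Research | Nimbus  | NULL    
Audit    | Delta   | NULL    


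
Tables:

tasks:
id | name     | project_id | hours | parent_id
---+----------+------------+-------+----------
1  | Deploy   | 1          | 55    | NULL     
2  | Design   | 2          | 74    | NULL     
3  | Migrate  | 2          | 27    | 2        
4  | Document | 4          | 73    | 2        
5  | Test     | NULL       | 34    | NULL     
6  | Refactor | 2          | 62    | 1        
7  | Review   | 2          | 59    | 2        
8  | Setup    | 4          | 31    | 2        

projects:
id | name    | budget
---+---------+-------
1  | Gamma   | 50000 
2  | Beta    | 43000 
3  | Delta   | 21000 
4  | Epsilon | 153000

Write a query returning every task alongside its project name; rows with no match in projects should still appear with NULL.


LEFT JOIN keeps every row from tasks (the left table); where project_id has no match in projects, the project columns become NULL. Walk through each task:
  - task 1 (Deploy): project_id=1 -> matches Gamma
  - task 2 (Design): project_id=2 -> matches Beta
  - task 3 (Migrate): project_id=2 -> matches Beta
  - task 4 (Document): project_id=4 -> matches Epsilon
  - task 5 (Test): project_id=NULL, no match -> kept with NULL
  - task 6 (Refactor): project_id=2 -> matches Beta
  - task 7 (Review): project_id=2 -> matches Beta
  - task 8 (Setup): project_id=4 -> matches Epsilon
All 8 rows appear; 1 has NULL project.

SQL:
SELECT a.name, b.name AS project
FROM tasks a
LEFT JOIN projects b ON a.project_id = b.id

Result:
name     | project
---------+--------
Deploy   | Gamma  
Design   | Beta   
Migrate  | Beta   
Document | Epsilon
Test     | NULL   
Refactor | Beta   
Review   | Beta   
Setup    | Epsilon


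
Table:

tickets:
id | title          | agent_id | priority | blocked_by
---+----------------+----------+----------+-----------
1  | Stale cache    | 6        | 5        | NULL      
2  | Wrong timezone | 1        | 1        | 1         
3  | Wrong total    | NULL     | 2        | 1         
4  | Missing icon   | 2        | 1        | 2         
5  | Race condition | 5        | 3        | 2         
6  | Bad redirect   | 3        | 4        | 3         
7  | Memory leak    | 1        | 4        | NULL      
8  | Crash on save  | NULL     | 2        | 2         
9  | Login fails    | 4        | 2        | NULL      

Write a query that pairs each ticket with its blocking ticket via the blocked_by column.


This is a self-join: tickets is joined to a second copy of itself, matching each row's blocked_by to another row's id. Use LEFT JOIN so rows with blocked_by=NULL are kept.
  - ticket 1 (Stale cache): blocked_by=NULL -> NULL
  - ticket 2 (Wrong timezone): blocked_by=1 -> Stale cache
  - ticket 3 (Wrong total): blocked_by=1 -> Stale cache
  - ticket 4 (Missing icon): blocked_by=2 -> Wrong timezone
  - ticket 5 (Race condition): blocked_by=2 -> Wrong timezone
  - ticket 6 (Bad redirect): blocked_by=3 -> Wrong total
  - ticket 7 (Memory leak): blocked_by=NULL -> NULL
  - ticket 8 (Crash on save): blocked_by=2 -> Wrong timezone
  - ticket 9 (Login fails): blocked_by=NULL -> NULL

SQL:
SELECT a.title AS item, b.title AS blocked_by
FROM tickets a
LEFT JOIN tickets b ON a.blocked_by = b.id

Result:
item           | blocked_by    
---------------+---------------
Stale cache    | NULL          
Wrong timezone | Stale cache   
Wrong total    | Stale cache   
Missing icon   | Wrong timezone
Race condition | Wrong timezone
Bad redirect   | Wrong total   
Memory leak    | NULL          
Crash on save  | Wrong timezone
Login fails    | NULL          


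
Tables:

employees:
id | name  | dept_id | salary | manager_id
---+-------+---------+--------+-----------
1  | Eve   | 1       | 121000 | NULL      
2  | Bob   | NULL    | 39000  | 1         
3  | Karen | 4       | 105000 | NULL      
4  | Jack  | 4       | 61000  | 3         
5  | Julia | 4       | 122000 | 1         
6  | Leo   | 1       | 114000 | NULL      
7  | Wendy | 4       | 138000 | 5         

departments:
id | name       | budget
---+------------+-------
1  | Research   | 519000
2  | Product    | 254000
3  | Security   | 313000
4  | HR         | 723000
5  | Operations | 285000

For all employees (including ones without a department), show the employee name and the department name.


LEFT JOIN keeps every row from employees (the left table); where dept_id has no match in departments, the department columns become NULL. Walk through each employee:
  - employee 1 (Eve): dept_id=1 -> matches Research
  - employee 2 (Bob): dept_id=NULL, no match -> kept with NULL
  - employee 3 (Karen): dept_id=4 -> matches HR
  - employee 4 (Jack): dept_id=4 -> matches HR
  - employee 5 (Julia): dept_id=4 -> matches HR
  - employee 6 (Leo): dept_id=1 -> matches Research
  - employee 7 (Wendy): dept_id=4 -> matches HR
All 7 rows appear; 1 has NULL department.

SQL:
SELECT a.name, b.name AS department
FROM employees a
LEFT JOIN departments b ON a.dept_id = b.id

Result:
name  | department
------+-----------
Eve   | Research  
Bob   | NULL      
Karen | HR        
Jack  | HR        
Julia | HR        
Leo   | Research  
Wendy | HR        


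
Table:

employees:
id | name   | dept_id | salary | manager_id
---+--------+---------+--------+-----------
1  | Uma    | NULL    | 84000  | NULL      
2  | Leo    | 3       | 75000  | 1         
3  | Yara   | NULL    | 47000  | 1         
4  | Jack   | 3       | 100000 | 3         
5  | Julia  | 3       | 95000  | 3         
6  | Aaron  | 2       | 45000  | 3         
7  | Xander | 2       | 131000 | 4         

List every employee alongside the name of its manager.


This is a self-join: employees is joined to a second copy of itself, matching each row's manager_id to another row's id. Use LEFT JOIN so rows with manager_id=NULL are kept.
  - employee 1 (Uma): manager_id=NULL -> NULL
  - employee 2 (Leo): manager_id=1 -> Uma
  - employee 3 (Yara): manager_id=1 -> Uma
  - employee 4 (Jack): manager_id=3 -> Yara
  - employee 5 (Julia): manager_id=3 -> Yara
  - employee 6 (Aaron): manager_id=3 -> Yara
  - employee 7 (Xander): manager_id=4 -> Jack

SQL:
SELECT a.name AS item, b.name AS manager
FROM employees a
LEFT JOIN employees b ON a.manager_id = b.id

Result:
item   | manager
-------+--------
Uma    | NULL   
Leo    | Uma    
Yara   | Uma    
Jack   | Yara   
Julia  | Yara   
Aaron  | Yara   
Xander | Jack   


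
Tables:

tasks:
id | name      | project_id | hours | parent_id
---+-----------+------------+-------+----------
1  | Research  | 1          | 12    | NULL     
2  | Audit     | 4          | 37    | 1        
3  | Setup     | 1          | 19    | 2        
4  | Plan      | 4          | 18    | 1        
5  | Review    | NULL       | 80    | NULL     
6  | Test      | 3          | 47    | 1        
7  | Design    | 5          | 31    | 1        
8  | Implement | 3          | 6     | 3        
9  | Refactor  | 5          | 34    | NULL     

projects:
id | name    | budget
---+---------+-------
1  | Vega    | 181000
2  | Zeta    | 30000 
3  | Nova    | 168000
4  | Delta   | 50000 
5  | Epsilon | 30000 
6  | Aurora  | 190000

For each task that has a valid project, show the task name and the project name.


INNER JOIN keeps only tasks rows whose project_id matches an id in projects. Walk through each task:
  - task 1 (Research): project_id=1 -> matches Vega
  - task 2 (Audit): project_id=4 -> matches Delta
  - task 3 (Setup): project_id=1 -> matches Vega
  - task 4 (Plan): project_id=4 -> matches Delta
  - task 5 (Review): project_id=NULL, no match -> dropped
  - task 6 (Test): project_id=3 -> matches Nova
  - task 7 (Design): project_id=5 -> matches Epsilon
  - task 8 (Implement): project_id=3 -> matches Nova
  - task 9 (Refactor): project_id=5 -> matches Epsilon
So 1 of 9 rows is dropped.

SQL:
SELECT a.name, b.name AS project
FROM tasks a
INNER JOIN projects b ON a.project_id = b.id

Result:
name      | project
----------+--------
Research  | Vega   
Audit     | Delta  
Setup     | Vega   
Plan      | Delta  
Test      | Nova   
Design    | Epsilon
Implement | Nova   
Refactor  | Epsilon


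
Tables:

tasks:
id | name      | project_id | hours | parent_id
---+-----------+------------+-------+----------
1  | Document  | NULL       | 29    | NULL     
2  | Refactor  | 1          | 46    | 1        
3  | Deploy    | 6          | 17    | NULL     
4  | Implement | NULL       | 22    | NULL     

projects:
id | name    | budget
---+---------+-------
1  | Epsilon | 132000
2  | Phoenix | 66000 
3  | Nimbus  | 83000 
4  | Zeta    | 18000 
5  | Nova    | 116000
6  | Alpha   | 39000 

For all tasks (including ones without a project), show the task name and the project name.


LEFT JOIN keeps every row from tasks (the left table); where project_id has no match in projects, the project columns become NULL. Walk through each task:
  - task 1 (Document): project_id=NULL, no match -> kept with NULL
  - task 2 (Refactor): project_id=1 -> matches Epsilon
  - task 3 (Deploy): project_id=6 -> matches Alpha
  - task 4 (Implement): project_id=NULL, no match -> kept with NULL
All 4 rows appear; 2 have NULL project.

SQL:
SELECT a.name, b.name AS project
FROM tasks a
LEFT JOIN projects b ON a.project_id = b.id

Result:
name      | project
----------+--------
Document  | NULL   
Refactor  | Epsilon
Deploy    | Alpha  
Implement | NULL   


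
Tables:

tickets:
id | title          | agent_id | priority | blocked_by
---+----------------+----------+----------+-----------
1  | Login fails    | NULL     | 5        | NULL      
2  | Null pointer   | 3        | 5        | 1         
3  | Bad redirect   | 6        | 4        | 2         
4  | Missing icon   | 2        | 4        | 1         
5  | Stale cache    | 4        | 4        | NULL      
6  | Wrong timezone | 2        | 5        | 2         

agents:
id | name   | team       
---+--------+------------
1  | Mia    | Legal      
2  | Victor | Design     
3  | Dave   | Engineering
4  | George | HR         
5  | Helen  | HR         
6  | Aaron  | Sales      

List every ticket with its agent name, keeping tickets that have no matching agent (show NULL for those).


LEFT JOIN keeps every row from tickets (the left table); where agent_id has no match in agents, the agent columns become NULL. Walk through each ticket:
  - ticket 1 (Login fails): agent_id=NULL, no match -> kept with NULL
  - ticket 2 (Null pointer): agent_id=3 -> matches Dave
  - ticket 3 (Bad redirect): agent_id=6 -> matches Aaron
  - ticket 4 (Missing icon): agent_id=2 -> matches Victor
  - ticket 5 (Stale cache): agent_id=4 -> matches George
  - ticket 6 (Wrong timezone): agent_id=2 -> matches Victor
All 6 rows appear; 1 has NULL agent.

SQL:
SELECT a.title, b.name AS agent
FROM tickets a
LEFT JOIN agents b ON a.agent_id = b.id

Result:
title          | agent 
---------------+-------
Login fails    | NULL  
Null pointer   | Dave  
Bad redirect   | Aaron 
Missing icon   | Victor
Stale cache    | George
Wrong timezone | Victor


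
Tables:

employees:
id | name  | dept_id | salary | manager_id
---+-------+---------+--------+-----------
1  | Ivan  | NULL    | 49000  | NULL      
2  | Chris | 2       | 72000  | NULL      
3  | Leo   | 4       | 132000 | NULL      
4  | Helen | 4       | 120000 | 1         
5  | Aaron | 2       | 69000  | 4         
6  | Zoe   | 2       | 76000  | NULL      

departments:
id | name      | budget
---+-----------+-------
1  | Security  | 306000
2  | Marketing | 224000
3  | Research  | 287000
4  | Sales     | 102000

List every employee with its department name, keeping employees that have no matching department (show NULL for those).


LEFT JOIN keeps every row from employees (the left table); where dept_id has no match in departments, the department columns become NULL. Walk through each employee:
  - employee 1 (Ivan): dept_id=NULL, no match -> kept with NULL
  - employee 2 (Chris): dept_id=2 -> matches Marketing
  - employee 3 (Leo): dept_id=4 -> matches Sales
  - employee 4 (Helen): dept_id=4 -> matches Sales
  - employee 5 (Aaron): dept_id=2 -> matches Marketing
  - employee 6 (Zoe): dept_id=2 -> matches Marketing
All 6 rows appear; 1 has NULL department.

SQL:
SELECT a.name, b.name AS department
FROM employees a
LEFT JOIN departments b ON a.dept_id = b.id

Result:
name  | department
------+-----------
Ivan  | NULL      
Chris | Marketing 
Leo   | Sales     
Helen | Sales     
Aaron | Marketing 
Zoe   | Marketing 


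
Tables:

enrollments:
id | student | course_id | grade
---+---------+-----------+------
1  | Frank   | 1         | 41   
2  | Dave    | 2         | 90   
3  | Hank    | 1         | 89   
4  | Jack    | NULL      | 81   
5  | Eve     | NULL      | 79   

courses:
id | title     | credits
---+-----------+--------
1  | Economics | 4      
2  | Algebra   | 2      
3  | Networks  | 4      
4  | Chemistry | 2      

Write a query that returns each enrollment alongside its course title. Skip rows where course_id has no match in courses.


INNER JOIN keeps only enrollments rows whose course_id matches an id in courses. Walk through each enrollment:
  - enrollment 1 (Frank): course_id=1 -> matches Economics
  - enrollment 2 (Dave): course_id=2 -> matches Algebra
  - enrollment 3 (Hank): course_id=1 -> matches Economics
  - enrollment 4 (Jack): course_id=NULL, no match -> dropped
  - enrollment 5 (Eve): course_id=NULL, no match -> dropped
So 2 of 5 rows are dropped.

SQL:
SELECT a.student, b.title AS course
FROM enrollments a
INNER JOIN courses b ON a.course_id = b.id

Result:
student | course   
--------+----------
Frank   | Economics
Dave    | Algebra  
Hank    | Economics


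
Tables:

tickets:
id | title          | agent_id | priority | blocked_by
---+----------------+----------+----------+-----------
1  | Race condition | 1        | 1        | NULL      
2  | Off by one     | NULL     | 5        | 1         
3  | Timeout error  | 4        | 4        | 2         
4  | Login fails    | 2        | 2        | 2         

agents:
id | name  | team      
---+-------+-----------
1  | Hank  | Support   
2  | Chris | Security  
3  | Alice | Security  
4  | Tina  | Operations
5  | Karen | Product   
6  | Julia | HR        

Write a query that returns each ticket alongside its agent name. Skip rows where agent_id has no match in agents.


INNER JOIN keeps only tickets rows whose agent_id matches an id in agents. Walk through each ticket:
  - ticket 1 (Race condition): agent_id=1 -> matches Hank
  - ticket 2 (Off by one): agent_id=NULL, no match -> dropped
  - ticket 3 (Timeout error): agent_id=4 -> matches Tina
  - ticket 4 (Login fails): agent_id=2 -> matches Chris
So 1 of 4 rows is dropped.

SQL:
SELECT a.title, b.name AS agent
FROM tickets a
INNER JOIN agents b ON a.agent_id = b.id

Result:
title          | agent
---------------+------
Race condition | Hank 
Timeout error  | Tina 
Login fails    | Chris


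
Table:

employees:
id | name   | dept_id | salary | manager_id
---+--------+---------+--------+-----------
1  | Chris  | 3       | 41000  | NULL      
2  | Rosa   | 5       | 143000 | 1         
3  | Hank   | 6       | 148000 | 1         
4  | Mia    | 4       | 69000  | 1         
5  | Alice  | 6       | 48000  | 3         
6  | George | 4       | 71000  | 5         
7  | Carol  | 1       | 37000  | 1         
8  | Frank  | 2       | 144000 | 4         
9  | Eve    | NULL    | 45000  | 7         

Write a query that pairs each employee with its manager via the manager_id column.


This is a self-join: employees is joined to a second copy of itself, matching each row's manager_id to another row's id. Use LEFT JOIN so rows with manager_id=NULL are kept.
  - employee 1 (Chris): manager_id=NULL -> NULL
  - employee 2 (Rosa): manager_id=1 -> Chris
  - employee 3 (Hank): manager_id=1 -> Chris
  - employee 4 (Mia): manager_id=1 -> Chris
  - employee 5 (Alice): manager_id=3 -> Hank
  - employee 6 (George): manager_id=5 -> Alice
  - employee 7 (Carol): manager_id=1 -> Chris
  - employee 8 (Frank): manager_id=4 -> Mia
  - employee 9 (Eve): manager_id=7 -> Carol

SQL:
SELECT a.name AS item, b.name AS manager
FROM employees a
LEFT JOIN employees b ON a.manager_id = b.id

Result:
item   | manager
-------+--------
Chris  | NULL   
Rosa   | Chris  
Hank   | Chris  
Mia    | Chris  
Alice  | Hank   
George | Alice  
Carol  | Chris  
Frank  | Mia    
Eve    | Carol  


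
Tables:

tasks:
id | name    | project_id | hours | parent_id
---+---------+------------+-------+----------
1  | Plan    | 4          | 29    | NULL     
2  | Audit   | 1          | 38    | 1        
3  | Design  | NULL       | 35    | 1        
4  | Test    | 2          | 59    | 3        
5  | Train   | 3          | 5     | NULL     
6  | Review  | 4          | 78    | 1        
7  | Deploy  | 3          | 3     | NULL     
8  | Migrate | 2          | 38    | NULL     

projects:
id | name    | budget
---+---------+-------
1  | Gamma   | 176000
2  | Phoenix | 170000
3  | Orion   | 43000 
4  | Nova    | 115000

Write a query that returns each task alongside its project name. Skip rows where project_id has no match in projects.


INNER JOIN keeps only tasks rows whose project_id matches an id in projects. Walk through each task:
  - task 1 (Plan): project_id=4 -> matches Nova
  - task 2 (Audit): project_id=1 -> matches Gamma
  - task 3 (Design): project_id=NULL, no match -> dropped
  - task 4 (Test): project_id=2 -> matches Phoenix
  - task 5 (Train): project_id=3 -> matches Orion
  - task 6 (Review): project_id=4 -> matches Nova
  - task 7 (Deploy): project_id=3 -> matches Orion
  - task 8 (Migrate): project_id=2 -> matches Phoenix
So 1 of 8 rows is dropped.

SQL:
SELECT a.name, b.name AS project
FROM tasks a
INNER JOIN projects b ON a.project_id = b.id

Result:
name    | project
--------+--------
Plan    | Nova   
Audit   | Gamma  
Test    | Phoenix
Train   | Orion  
Review  | Nova   
Deploy  | Orion  
Migrate | Phoenix


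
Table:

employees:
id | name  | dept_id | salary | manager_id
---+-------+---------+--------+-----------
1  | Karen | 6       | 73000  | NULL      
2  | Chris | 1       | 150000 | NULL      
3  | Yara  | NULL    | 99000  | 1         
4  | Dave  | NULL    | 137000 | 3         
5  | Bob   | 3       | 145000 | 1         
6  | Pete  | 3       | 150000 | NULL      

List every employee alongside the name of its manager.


This is a self-join: employees is joined to a second copy of itself, matching each row's manager_id to another row's id. Use LEFT JOIN so rows with manager_id=NULL are kept.
  - employee 1 (Karen): manager_id=NULL -> NULL
  - employee 2 (Chris): manager_id=NULL -> NULL
  - employee 3 (Yara): manager_id=1 -> Karen
  - employee 4 (Dave): manager_id=3 -> Yara
  - employee 5 (Bob): manager_id=1 -> Karen
  - employee 6 (Pete): manager_id=NULL -> NULL

SQL:
SELECT a.name AS item, b.name AS manager
FROM employees a
LEFT JOIN employees b ON a.manager_id = b.id

Result:
item  | manager
------+--------
Karen | NULL   
Chris | NULL   
Yara  | Karen  
Dave  | Yara   
Bob   | Karen  
Pete  | NULL   


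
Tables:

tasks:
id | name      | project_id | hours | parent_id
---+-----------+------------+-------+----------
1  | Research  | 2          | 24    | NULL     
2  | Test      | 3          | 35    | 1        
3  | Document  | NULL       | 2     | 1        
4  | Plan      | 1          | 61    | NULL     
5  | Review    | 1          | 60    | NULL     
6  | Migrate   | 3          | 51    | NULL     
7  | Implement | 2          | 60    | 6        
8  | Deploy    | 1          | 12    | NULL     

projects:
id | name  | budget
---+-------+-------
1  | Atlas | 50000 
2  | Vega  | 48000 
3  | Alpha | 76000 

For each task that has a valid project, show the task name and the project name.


INNER JOIN keeps only tasks rows whose project_id matches an id in projects. Walk through each task:
  - task 1 (Research): project_id=2 -> matches Vega
  - task 2 (Test): project_id=3 -> matches Alpha
  - task 3 (Document): project_id=NULL, no match -> dropped
  - task 4 (Plan): project_id=1 -> matches Atlas
  - task 5 (Review): project_id=1 -> matches Atlas
  - task 6 (Migrate): project_id=3 -> matches Alpha
  - task 7 (Implement): project_id=2 -> matches Vega
  - task 8 (Deploy): project_id=1 -> matches Atlas
So 1 of 8 rows is dropped.

SQL:
SELECT a.name, b.name AS project
FROM tasks a
INNER JOIN projects b ON a.project_id = b.id

Result:
name      | project
----------+--------
Research  | Vega   
Test      | Alpha  
Plan      | Atlas  
Review    | Atlas  
Migrate   | Alpha  
Implement | Vega   
Deploy    | Atlas  


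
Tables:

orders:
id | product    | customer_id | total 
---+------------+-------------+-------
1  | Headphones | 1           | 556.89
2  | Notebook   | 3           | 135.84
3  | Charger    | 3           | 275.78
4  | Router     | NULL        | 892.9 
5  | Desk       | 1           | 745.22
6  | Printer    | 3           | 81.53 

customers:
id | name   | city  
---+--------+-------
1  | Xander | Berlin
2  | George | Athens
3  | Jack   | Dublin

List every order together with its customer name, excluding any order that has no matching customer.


INNER JOIN keeps only orders rows whose customer_id matches an id in customers. Walk through each order:
  - order 1 (Headphones): customer_id=1 -> matches Xander
  - order 2 (Notebook): customer_id=3 -> matches Jack
  - order 3 (Charger): customer_id=3 -> matches Jack
  - order 4 (Router): customer_id=NULL, no match -> dropped
  - order 5 (Desk): customer_id=1 -> matches Xander
  - order 6 (Printer): customer_id=3 -> matches Jack
So 1 of 6 rows is dropped.

SQL:
SELECT a.product, b.name AS customer
FROM orders a
INNER JOIN customers b ON a.customer_id = b.id

Result:
product    | customer
-----------+---------
Headphones | Xander  
Notebook   | Jack    
Charger    | Jack    
Desk       | Xander  
Printer    | Jack    


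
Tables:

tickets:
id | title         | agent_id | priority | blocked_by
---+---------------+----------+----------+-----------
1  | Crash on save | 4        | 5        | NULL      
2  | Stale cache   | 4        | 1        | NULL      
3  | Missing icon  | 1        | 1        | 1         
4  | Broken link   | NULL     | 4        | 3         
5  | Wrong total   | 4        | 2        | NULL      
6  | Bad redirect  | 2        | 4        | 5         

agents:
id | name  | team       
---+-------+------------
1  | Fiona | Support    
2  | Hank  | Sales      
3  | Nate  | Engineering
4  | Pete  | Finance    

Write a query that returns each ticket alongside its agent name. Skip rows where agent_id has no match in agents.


INNER JOIN keeps only tickets rows whose agent_id matches an id in agents. Walk through each ticket:
  - ticket 1 (Crash on save): agent_id=4 -> matches Pete
  - ticket 2 (Stale cache): agent_id=4 -> matches Pete
  - ticket 3 (Missing icon): agent_id=1 -> matches Fiona
  - ticket 4 (Broken link): agent_id=NULL, no match -> dropped
  - ticket 5 (Wrong total): agent_id=4 -> matches Pete
  - ticket 6 (Bad redirect): agent_id=2 -> matches Hank
So 1 of 6 rows is dropped.

SQL:
SELECT a.title, b.name AS agent
FROM tickets a
INNER JOIN agents b ON a.agent_id = b.id

Result:
title         | agent
--------------+------
Crash on save | Pete 
Stale cache   | Pete 
Missing icon  | Fiona
Wrong total   | Pete 
Bad redirect  | Hank 


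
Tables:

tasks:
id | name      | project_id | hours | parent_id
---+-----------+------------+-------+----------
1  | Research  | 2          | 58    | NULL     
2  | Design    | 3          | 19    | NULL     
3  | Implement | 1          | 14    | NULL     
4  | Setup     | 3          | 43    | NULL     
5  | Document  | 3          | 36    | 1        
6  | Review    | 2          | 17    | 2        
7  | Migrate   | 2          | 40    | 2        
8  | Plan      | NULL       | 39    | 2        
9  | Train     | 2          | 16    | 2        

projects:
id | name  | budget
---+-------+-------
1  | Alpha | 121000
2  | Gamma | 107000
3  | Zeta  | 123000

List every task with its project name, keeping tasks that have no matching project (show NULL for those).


LEFT JOIN keeps every row from tasks (the left table); where project_id has no match in projects, the project columns become NULL. Walk through each task:
  - task 1 (Research): project_id=2 -> matches Gamma
  - task 2 (Design): project_id=3 -> matches Zeta
  - task 3 (Implement): project_id=1 -> matches Alpha
  - task 4 (Setup): project_id=3 -> matches Zeta
  - task 5 (Document): project_id=3 -> matches Zeta
  - task 6 (Review): project_id=2 -> matches Gamma
  - task 7 (Migrate): project_id=2 -> matches Gamma
  - task 8 (Plan): project_id=NULL, no match -> kept with NULL
  - task 9 (Train): project_id=2 -> matches Gamma
All 9 rows appear; 1 has NULL project.

SQL:
SELECT a.name, b.name AS project
FROM tasks a
LEFT JOIN projects b ON a.project_id = b.id

Result:
name      | project
----------+--------
Research  | Gamma  
Design    | Zeta   
Implement | Alpha  
Setup     | Zeta   
Document  | Zeta   
Review    | Gamma  
Migrate   | Gamma  
Plan      | NULL   
Train     | Gamma  
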